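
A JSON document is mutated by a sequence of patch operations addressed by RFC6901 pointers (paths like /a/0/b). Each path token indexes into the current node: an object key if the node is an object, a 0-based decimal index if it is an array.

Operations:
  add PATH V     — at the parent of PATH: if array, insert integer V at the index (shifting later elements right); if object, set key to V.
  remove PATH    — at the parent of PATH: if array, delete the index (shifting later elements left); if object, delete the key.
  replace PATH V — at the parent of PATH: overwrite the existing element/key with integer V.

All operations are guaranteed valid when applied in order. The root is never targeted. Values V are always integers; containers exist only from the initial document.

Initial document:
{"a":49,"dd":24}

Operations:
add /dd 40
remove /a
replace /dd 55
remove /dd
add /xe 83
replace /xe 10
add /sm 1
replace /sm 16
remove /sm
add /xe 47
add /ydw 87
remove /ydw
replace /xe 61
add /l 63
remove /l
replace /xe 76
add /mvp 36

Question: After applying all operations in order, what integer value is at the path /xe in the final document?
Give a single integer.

After op 1 (add /dd 40): {"a":49,"dd":40}
After op 2 (remove /a): {"dd":40}
After op 3 (replace /dd 55): {"dd":55}
After op 4 (remove /dd): {}
After op 5 (add /xe 83): {"xe":83}
After op 6 (replace /xe 10): {"xe":10}
After op 7 (add /sm 1): {"sm":1,"xe":10}
After op 8 (replace /sm 16): {"sm":16,"xe":10}
After op 9 (remove /sm): {"xe":10}
After op 10 (add /xe 47): {"xe":47}
After op 11 (add /ydw 87): {"xe":47,"ydw":87}
After op 12 (remove /ydw): {"xe":47}
After op 13 (replace /xe 61): {"xe":61}
After op 14 (add /l 63): {"l":63,"xe":61}
After op 15 (remove /l): {"xe":61}
After op 16 (replace /xe 76): {"xe":76}
After op 17 (add /mvp 36): {"mvp":36,"xe":76}
Value at /xe: 76

Answer: 76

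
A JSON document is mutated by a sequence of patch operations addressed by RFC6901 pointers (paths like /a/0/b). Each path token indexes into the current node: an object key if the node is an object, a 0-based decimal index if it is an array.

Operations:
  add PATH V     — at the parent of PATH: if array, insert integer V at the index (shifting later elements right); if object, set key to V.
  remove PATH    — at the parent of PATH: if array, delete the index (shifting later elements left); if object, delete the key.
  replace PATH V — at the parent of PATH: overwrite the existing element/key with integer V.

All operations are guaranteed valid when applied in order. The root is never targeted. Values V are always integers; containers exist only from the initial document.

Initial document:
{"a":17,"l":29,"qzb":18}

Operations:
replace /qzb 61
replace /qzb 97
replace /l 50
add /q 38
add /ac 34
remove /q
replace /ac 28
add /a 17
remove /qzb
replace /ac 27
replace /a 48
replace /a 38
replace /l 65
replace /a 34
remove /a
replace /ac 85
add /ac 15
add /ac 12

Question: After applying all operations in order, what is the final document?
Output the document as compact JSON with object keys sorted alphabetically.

Answer: {"ac":12,"l":65}

Derivation:
After op 1 (replace /qzb 61): {"a":17,"l":29,"qzb":61}
After op 2 (replace /qzb 97): {"a":17,"l":29,"qzb":97}
After op 3 (replace /l 50): {"a":17,"l":50,"qzb":97}
After op 4 (add /q 38): {"a":17,"l":50,"q":38,"qzb":97}
After op 5 (add /ac 34): {"a":17,"ac":34,"l":50,"q":38,"qzb":97}
After op 6 (remove /q): {"a":17,"ac":34,"l":50,"qzb":97}
After op 7 (replace /ac 28): {"a":17,"ac":28,"l":50,"qzb":97}
After op 8 (add /a 17): {"a":17,"ac":28,"l":50,"qzb":97}
After op 9 (remove /qzb): {"a":17,"ac":28,"l":50}
After op 10 (replace /ac 27): {"a":17,"ac":27,"l":50}
After op 11 (replace /a 48): {"a":48,"ac":27,"l":50}
After op 12 (replace /a 38): {"a":38,"ac":27,"l":50}
After op 13 (replace /l 65): {"a":38,"ac":27,"l":65}
After op 14 (replace /a 34): {"a":34,"ac":27,"l":65}
After op 15 (remove /a): {"ac":27,"l":65}
After op 16 (replace /ac 85): {"ac":85,"l":65}
After op 17 (add /ac 15): {"ac":15,"l":65}
After op 18 (add /ac 12): {"ac":12,"l":65}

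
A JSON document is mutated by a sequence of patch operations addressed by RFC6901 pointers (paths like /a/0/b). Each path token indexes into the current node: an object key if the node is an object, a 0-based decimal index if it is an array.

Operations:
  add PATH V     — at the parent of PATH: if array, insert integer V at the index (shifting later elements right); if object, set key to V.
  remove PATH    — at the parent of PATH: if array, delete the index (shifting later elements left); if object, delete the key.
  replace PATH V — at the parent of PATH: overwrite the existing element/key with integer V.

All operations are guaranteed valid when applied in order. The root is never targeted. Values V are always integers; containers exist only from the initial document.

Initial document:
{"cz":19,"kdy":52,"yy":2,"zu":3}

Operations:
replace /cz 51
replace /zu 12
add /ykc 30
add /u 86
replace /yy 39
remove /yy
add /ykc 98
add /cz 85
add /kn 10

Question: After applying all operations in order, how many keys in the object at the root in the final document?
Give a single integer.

Answer: 6

Derivation:
After op 1 (replace /cz 51): {"cz":51,"kdy":52,"yy":2,"zu":3}
After op 2 (replace /zu 12): {"cz":51,"kdy":52,"yy":2,"zu":12}
After op 3 (add /ykc 30): {"cz":51,"kdy":52,"ykc":30,"yy":2,"zu":12}
After op 4 (add /u 86): {"cz":51,"kdy":52,"u":86,"ykc":30,"yy":2,"zu":12}
After op 5 (replace /yy 39): {"cz":51,"kdy":52,"u":86,"ykc":30,"yy":39,"zu":12}
After op 6 (remove /yy): {"cz":51,"kdy":52,"u":86,"ykc":30,"zu":12}
After op 7 (add /ykc 98): {"cz":51,"kdy":52,"u":86,"ykc":98,"zu":12}
After op 8 (add /cz 85): {"cz":85,"kdy":52,"u":86,"ykc":98,"zu":12}
After op 9 (add /kn 10): {"cz":85,"kdy":52,"kn":10,"u":86,"ykc":98,"zu":12}
Size at the root: 6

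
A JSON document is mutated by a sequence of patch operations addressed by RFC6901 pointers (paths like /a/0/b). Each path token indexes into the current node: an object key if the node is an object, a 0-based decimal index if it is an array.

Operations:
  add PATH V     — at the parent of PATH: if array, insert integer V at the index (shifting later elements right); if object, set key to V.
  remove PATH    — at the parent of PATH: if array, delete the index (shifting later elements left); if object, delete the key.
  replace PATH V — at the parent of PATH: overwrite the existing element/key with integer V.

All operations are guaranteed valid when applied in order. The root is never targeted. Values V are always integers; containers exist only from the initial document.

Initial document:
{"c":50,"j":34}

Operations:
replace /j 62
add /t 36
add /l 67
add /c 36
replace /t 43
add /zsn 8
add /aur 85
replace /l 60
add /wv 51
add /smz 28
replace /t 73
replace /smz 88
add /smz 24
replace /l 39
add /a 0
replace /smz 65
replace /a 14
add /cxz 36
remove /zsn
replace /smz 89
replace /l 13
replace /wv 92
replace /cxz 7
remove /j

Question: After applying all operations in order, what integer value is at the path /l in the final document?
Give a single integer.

Answer: 13

Derivation:
After op 1 (replace /j 62): {"c":50,"j":62}
After op 2 (add /t 36): {"c":50,"j":62,"t":36}
After op 3 (add /l 67): {"c":50,"j":62,"l":67,"t":36}
After op 4 (add /c 36): {"c":36,"j":62,"l":67,"t":36}
After op 5 (replace /t 43): {"c":36,"j":62,"l":67,"t":43}
After op 6 (add /zsn 8): {"c":36,"j":62,"l":67,"t":43,"zsn":8}
After op 7 (add /aur 85): {"aur":85,"c":36,"j":62,"l":67,"t":43,"zsn":8}
After op 8 (replace /l 60): {"aur":85,"c":36,"j":62,"l":60,"t":43,"zsn":8}
After op 9 (add /wv 51): {"aur":85,"c":36,"j":62,"l":60,"t":43,"wv":51,"zsn":8}
After op 10 (add /smz 28): {"aur":85,"c":36,"j":62,"l":60,"smz":28,"t":43,"wv":51,"zsn":8}
After op 11 (replace /t 73): {"aur":85,"c":36,"j":62,"l":60,"smz":28,"t":73,"wv":51,"zsn":8}
After op 12 (replace /smz 88): {"aur":85,"c":36,"j":62,"l":60,"smz":88,"t":73,"wv":51,"zsn":8}
After op 13 (add /smz 24): {"aur":85,"c":36,"j":62,"l":60,"smz":24,"t":73,"wv":51,"zsn":8}
After op 14 (replace /l 39): {"aur":85,"c":36,"j":62,"l":39,"smz":24,"t":73,"wv":51,"zsn":8}
After op 15 (add /a 0): {"a":0,"aur":85,"c":36,"j":62,"l":39,"smz":24,"t":73,"wv":51,"zsn":8}
After op 16 (replace /smz 65): {"a":0,"aur":85,"c":36,"j":62,"l":39,"smz":65,"t":73,"wv":51,"zsn":8}
After op 17 (replace /a 14): {"a":14,"aur":85,"c":36,"j":62,"l":39,"smz":65,"t":73,"wv":51,"zsn":8}
After op 18 (add /cxz 36): {"a":14,"aur":85,"c":36,"cxz":36,"j":62,"l":39,"smz":65,"t":73,"wv":51,"zsn":8}
After op 19 (remove /zsn): {"a":14,"aur":85,"c":36,"cxz":36,"j":62,"l":39,"smz":65,"t":73,"wv":51}
After op 20 (replace /smz 89): {"a":14,"aur":85,"c":36,"cxz":36,"j":62,"l":39,"smz":89,"t":73,"wv":51}
After op 21 (replace /l 13): {"a":14,"aur":85,"c":36,"cxz":36,"j":62,"l":13,"smz":89,"t":73,"wv":51}
After op 22 (replace /wv 92): {"a":14,"aur":85,"c":36,"cxz":36,"j":62,"l":13,"smz":89,"t":73,"wv":92}
After op 23 (replace /cxz 7): {"a":14,"aur":85,"c":36,"cxz":7,"j":62,"l":13,"smz":89,"t":73,"wv":92}
After op 24 (remove /j): {"a":14,"aur":85,"c":36,"cxz":7,"l":13,"smz":89,"t":73,"wv":92}
Value at /l: 13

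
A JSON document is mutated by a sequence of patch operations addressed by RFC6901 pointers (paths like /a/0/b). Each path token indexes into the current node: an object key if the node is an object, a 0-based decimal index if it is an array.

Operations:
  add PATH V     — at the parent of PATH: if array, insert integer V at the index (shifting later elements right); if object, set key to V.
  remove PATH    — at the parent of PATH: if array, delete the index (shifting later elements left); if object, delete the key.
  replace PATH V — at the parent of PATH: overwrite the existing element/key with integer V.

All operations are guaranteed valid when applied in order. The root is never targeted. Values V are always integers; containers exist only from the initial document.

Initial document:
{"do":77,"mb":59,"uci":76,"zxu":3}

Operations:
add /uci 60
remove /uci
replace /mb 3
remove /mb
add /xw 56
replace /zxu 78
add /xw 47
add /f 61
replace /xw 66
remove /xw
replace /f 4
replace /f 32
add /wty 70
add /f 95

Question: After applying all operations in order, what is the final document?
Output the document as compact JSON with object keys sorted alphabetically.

Answer: {"do":77,"f":95,"wty":70,"zxu":78}

Derivation:
After op 1 (add /uci 60): {"do":77,"mb":59,"uci":60,"zxu":3}
After op 2 (remove /uci): {"do":77,"mb":59,"zxu":3}
After op 3 (replace /mb 3): {"do":77,"mb":3,"zxu":3}
After op 4 (remove /mb): {"do":77,"zxu":3}
After op 5 (add /xw 56): {"do":77,"xw":56,"zxu":3}
After op 6 (replace /zxu 78): {"do":77,"xw":56,"zxu":78}
After op 7 (add /xw 47): {"do":77,"xw":47,"zxu":78}
After op 8 (add /f 61): {"do":77,"f":61,"xw":47,"zxu":78}
After op 9 (replace /xw 66): {"do":77,"f":61,"xw":66,"zxu":78}
After op 10 (remove /xw): {"do":77,"f":61,"zxu":78}
After op 11 (replace /f 4): {"do":77,"f":4,"zxu":78}
After op 12 (replace /f 32): {"do":77,"f":32,"zxu":78}
After op 13 (add /wty 70): {"do":77,"f":32,"wty":70,"zxu":78}
After op 14 (add /f 95): {"do":77,"f":95,"wty":70,"zxu":78}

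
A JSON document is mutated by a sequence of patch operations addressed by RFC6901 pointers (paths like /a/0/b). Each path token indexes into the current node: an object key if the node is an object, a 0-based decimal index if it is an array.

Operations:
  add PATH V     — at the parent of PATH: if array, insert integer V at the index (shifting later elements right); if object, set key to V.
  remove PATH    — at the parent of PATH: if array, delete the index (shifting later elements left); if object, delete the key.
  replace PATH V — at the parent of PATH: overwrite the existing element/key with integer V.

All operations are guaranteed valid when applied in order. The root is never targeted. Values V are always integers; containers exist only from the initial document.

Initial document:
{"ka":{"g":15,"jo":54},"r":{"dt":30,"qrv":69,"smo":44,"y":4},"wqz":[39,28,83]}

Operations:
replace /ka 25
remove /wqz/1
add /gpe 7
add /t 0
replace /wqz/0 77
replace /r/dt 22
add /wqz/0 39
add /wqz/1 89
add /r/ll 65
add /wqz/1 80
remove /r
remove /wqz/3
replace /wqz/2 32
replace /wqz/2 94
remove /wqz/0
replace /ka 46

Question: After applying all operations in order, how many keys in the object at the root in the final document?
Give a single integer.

After op 1 (replace /ka 25): {"ka":25,"r":{"dt":30,"qrv":69,"smo":44,"y":4},"wqz":[39,28,83]}
After op 2 (remove /wqz/1): {"ka":25,"r":{"dt":30,"qrv":69,"smo":44,"y":4},"wqz":[39,83]}
After op 3 (add /gpe 7): {"gpe":7,"ka":25,"r":{"dt":30,"qrv":69,"smo":44,"y":4},"wqz":[39,83]}
After op 4 (add /t 0): {"gpe":7,"ka":25,"r":{"dt":30,"qrv":69,"smo":44,"y":4},"t":0,"wqz":[39,83]}
After op 5 (replace /wqz/0 77): {"gpe":7,"ka":25,"r":{"dt":30,"qrv":69,"smo":44,"y":4},"t":0,"wqz":[77,83]}
After op 6 (replace /r/dt 22): {"gpe":7,"ka":25,"r":{"dt":22,"qrv":69,"smo":44,"y":4},"t":0,"wqz":[77,83]}
After op 7 (add /wqz/0 39): {"gpe":7,"ka":25,"r":{"dt":22,"qrv":69,"smo":44,"y":4},"t":0,"wqz":[39,77,83]}
After op 8 (add /wqz/1 89): {"gpe":7,"ka":25,"r":{"dt":22,"qrv":69,"smo":44,"y":4},"t":0,"wqz":[39,89,77,83]}
After op 9 (add /r/ll 65): {"gpe":7,"ka":25,"r":{"dt":22,"ll":65,"qrv":69,"smo":44,"y":4},"t":0,"wqz":[39,89,77,83]}
After op 10 (add /wqz/1 80): {"gpe":7,"ka":25,"r":{"dt":22,"ll":65,"qrv":69,"smo":44,"y":4},"t":0,"wqz":[39,80,89,77,83]}
After op 11 (remove /r): {"gpe":7,"ka":25,"t":0,"wqz":[39,80,89,77,83]}
After op 12 (remove /wqz/3): {"gpe":7,"ka":25,"t":0,"wqz":[39,80,89,83]}
After op 13 (replace /wqz/2 32): {"gpe":7,"ka":25,"t":0,"wqz":[39,80,32,83]}
After op 14 (replace /wqz/2 94): {"gpe":7,"ka":25,"t":0,"wqz":[39,80,94,83]}
After op 15 (remove /wqz/0): {"gpe":7,"ka":25,"t":0,"wqz":[80,94,83]}
After op 16 (replace /ka 46): {"gpe":7,"ka":46,"t":0,"wqz":[80,94,83]}
Size at the root: 4

Answer: 4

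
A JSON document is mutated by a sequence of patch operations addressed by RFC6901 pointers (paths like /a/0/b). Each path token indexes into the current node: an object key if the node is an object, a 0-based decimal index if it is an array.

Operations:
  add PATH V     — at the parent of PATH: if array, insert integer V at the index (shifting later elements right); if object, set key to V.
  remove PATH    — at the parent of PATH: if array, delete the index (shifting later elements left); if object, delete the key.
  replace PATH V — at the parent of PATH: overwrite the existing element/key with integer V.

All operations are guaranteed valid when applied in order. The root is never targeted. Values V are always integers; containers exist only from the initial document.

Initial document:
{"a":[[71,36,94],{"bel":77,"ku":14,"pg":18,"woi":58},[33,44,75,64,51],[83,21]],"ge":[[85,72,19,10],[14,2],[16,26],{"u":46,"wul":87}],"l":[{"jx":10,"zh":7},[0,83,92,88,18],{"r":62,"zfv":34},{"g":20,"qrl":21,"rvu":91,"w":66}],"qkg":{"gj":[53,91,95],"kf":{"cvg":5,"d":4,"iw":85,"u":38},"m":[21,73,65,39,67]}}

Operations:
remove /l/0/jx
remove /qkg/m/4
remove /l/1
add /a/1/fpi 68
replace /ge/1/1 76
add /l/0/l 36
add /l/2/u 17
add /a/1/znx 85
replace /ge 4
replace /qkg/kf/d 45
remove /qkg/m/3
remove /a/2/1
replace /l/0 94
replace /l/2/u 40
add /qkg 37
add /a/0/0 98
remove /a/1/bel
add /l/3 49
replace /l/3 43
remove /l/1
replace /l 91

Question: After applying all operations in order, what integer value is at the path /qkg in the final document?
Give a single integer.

After op 1 (remove /l/0/jx): {"a":[[71,36,94],{"bel":77,"ku":14,"pg":18,"woi":58},[33,44,75,64,51],[83,21]],"ge":[[85,72,19,10],[14,2],[16,26],{"u":46,"wul":87}],"l":[{"zh":7},[0,83,92,88,18],{"r":62,"zfv":34},{"g":20,"qrl":21,"rvu":91,"w":66}],"qkg":{"gj":[53,91,95],"kf":{"cvg":5,"d":4,"iw":85,"u":38},"m":[21,73,65,39,67]}}
After op 2 (remove /qkg/m/4): {"a":[[71,36,94],{"bel":77,"ku":14,"pg":18,"woi":58},[33,44,75,64,51],[83,21]],"ge":[[85,72,19,10],[14,2],[16,26],{"u":46,"wul":87}],"l":[{"zh":7},[0,83,92,88,18],{"r":62,"zfv":34},{"g":20,"qrl":21,"rvu":91,"w":66}],"qkg":{"gj":[53,91,95],"kf":{"cvg":5,"d":4,"iw":85,"u":38},"m":[21,73,65,39]}}
After op 3 (remove /l/1): {"a":[[71,36,94],{"bel":77,"ku":14,"pg":18,"woi":58},[33,44,75,64,51],[83,21]],"ge":[[85,72,19,10],[14,2],[16,26],{"u":46,"wul":87}],"l":[{"zh":7},{"r":62,"zfv":34},{"g":20,"qrl":21,"rvu":91,"w":66}],"qkg":{"gj":[53,91,95],"kf":{"cvg":5,"d":4,"iw":85,"u":38},"m":[21,73,65,39]}}
After op 4 (add /a/1/fpi 68): {"a":[[71,36,94],{"bel":77,"fpi":68,"ku":14,"pg":18,"woi":58},[33,44,75,64,51],[83,21]],"ge":[[85,72,19,10],[14,2],[16,26],{"u":46,"wul":87}],"l":[{"zh":7},{"r":62,"zfv":34},{"g":20,"qrl":21,"rvu":91,"w":66}],"qkg":{"gj":[53,91,95],"kf":{"cvg":5,"d":4,"iw":85,"u":38},"m":[21,73,65,39]}}
After op 5 (replace /ge/1/1 76): {"a":[[71,36,94],{"bel":77,"fpi":68,"ku":14,"pg":18,"woi":58},[33,44,75,64,51],[83,21]],"ge":[[85,72,19,10],[14,76],[16,26],{"u":46,"wul":87}],"l":[{"zh":7},{"r":62,"zfv":34},{"g":20,"qrl":21,"rvu":91,"w":66}],"qkg":{"gj":[53,91,95],"kf":{"cvg":5,"d":4,"iw":85,"u":38},"m":[21,73,65,39]}}
After op 6 (add /l/0/l 36): {"a":[[71,36,94],{"bel":77,"fpi":68,"ku":14,"pg":18,"woi":58},[33,44,75,64,51],[83,21]],"ge":[[85,72,19,10],[14,76],[16,26],{"u":46,"wul":87}],"l":[{"l":36,"zh":7},{"r":62,"zfv":34},{"g":20,"qrl":21,"rvu":91,"w":66}],"qkg":{"gj":[53,91,95],"kf":{"cvg":5,"d":4,"iw":85,"u":38},"m":[21,73,65,39]}}
After op 7 (add /l/2/u 17): {"a":[[71,36,94],{"bel":77,"fpi":68,"ku":14,"pg":18,"woi":58},[33,44,75,64,51],[83,21]],"ge":[[85,72,19,10],[14,76],[16,26],{"u":46,"wul":87}],"l":[{"l":36,"zh":7},{"r":62,"zfv":34},{"g":20,"qrl":21,"rvu":91,"u":17,"w":66}],"qkg":{"gj":[53,91,95],"kf":{"cvg":5,"d":4,"iw":85,"u":38},"m":[21,73,65,39]}}
After op 8 (add /a/1/znx 85): {"a":[[71,36,94],{"bel":77,"fpi":68,"ku":14,"pg":18,"woi":58,"znx":85},[33,44,75,64,51],[83,21]],"ge":[[85,72,19,10],[14,76],[16,26],{"u":46,"wul":87}],"l":[{"l":36,"zh":7},{"r":62,"zfv":34},{"g":20,"qrl":21,"rvu":91,"u":17,"w":66}],"qkg":{"gj":[53,91,95],"kf":{"cvg":5,"d":4,"iw":85,"u":38},"m":[21,73,65,39]}}
After op 9 (replace /ge 4): {"a":[[71,36,94],{"bel":77,"fpi":68,"ku":14,"pg":18,"woi":58,"znx":85},[33,44,75,64,51],[83,21]],"ge":4,"l":[{"l":36,"zh":7},{"r":62,"zfv":34},{"g":20,"qrl":21,"rvu":91,"u":17,"w":66}],"qkg":{"gj":[53,91,95],"kf":{"cvg":5,"d":4,"iw":85,"u":38},"m":[21,73,65,39]}}
After op 10 (replace /qkg/kf/d 45): {"a":[[71,36,94],{"bel":77,"fpi":68,"ku":14,"pg":18,"woi":58,"znx":85},[33,44,75,64,51],[83,21]],"ge":4,"l":[{"l":36,"zh":7},{"r":62,"zfv":34},{"g":20,"qrl":21,"rvu":91,"u":17,"w":66}],"qkg":{"gj":[53,91,95],"kf":{"cvg":5,"d":45,"iw":85,"u":38},"m":[21,73,65,39]}}
After op 11 (remove /qkg/m/3): {"a":[[71,36,94],{"bel":77,"fpi":68,"ku":14,"pg":18,"woi":58,"znx":85},[33,44,75,64,51],[83,21]],"ge":4,"l":[{"l":36,"zh":7},{"r":62,"zfv":34},{"g":20,"qrl":21,"rvu":91,"u":17,"w":66}],"qkg":{"gj":[53,91,95],"kf":{"cvg":5,"d":45,"iw":85,"u":38},"m":[21,73,65]}}
After op 12 (remove /a/2/1): {"a":[[71,36,94],{"bel":77,"fpi":68,"ku":14,"pg":18,"woi":58,"znx":85},[33,75,64,51],[83,21]],"ge":4,"l":[{"l":36,"zh":7},{"r":62,"zfv":34},{"g":20,"qrl":21,"rvu":91,"u":17,"w":66}],"qkg":{"gj":[53,91,95],"kf":{"cvg":5,"d":45,"iw":85,"u":38},"m":[21,73,65]}}
After op 13 (replace /l/0 94): {"a":[[71,36,94],{"bel":77,"fpi":68,"ku":14,"pg":18,"woi":58,"znx":85},[33,75,64,51],[83,21]],"ge":4,"l":[94,{"r":62,"zfv":34},{"g":20,"qrl":21,"rvu":91,"u":17,"w":66}],"qkg":{"gj":[53,91,95],"kf":{"cvg":5,"d":45,"iw":85,"u":38},"m":[21,73,65]}}
After op 14 (replace /l/2/u 40): {"a":[[71,36,94],{"bel":77,"fpi":68,"ku":14,"pg":18,"woi":58,"znx":85},[33,75,64,51],[83,21]],"ge":4,"l":[94,{"r":62,"zfv":34},{"g":20,"qrl":21,"rvu":91,"u":40,"w":66}],"qkg":{"gj":[53,91,95],"kf":{"cvg":5,"d":45,"iw":85,"u":38},"m":[21,73,65]}}
After op 15 (add /qkg 37): {"a":[[71,36,94],{"bel":77,"fpi":68,"ku":14,"pg":18,"woi":58,"znx":85},[33,75,64,51],[83,21]],"ge":4,"l":[94,{"r":62,"zfv":34},{"g":20,"qrl":21,"rvu":91,"u":40,"w":66}],"qkg":37}
After op 16 (add /a/0/0 98): {"a":[[98,71,36,94],{"bel":77,"fpi":68,"ku":14,"pg":18,"woi":58,"znx":85},[33,75,64,51],[83,21]],"ge":4,"l":[94,{"r":62,"zfv":34},{"g":20,"qrl":21,"rvu":91,"u":40,"w":66}],"qkg":37}
After op 17 (remove /a/1/bel): {"a":[[98,71,36,94],{"fpi":68,"ku":14,"pg":18,"woi":58,"znx":85},[33,75,64,51],[83,21]],"ge":4,"l":[94,{"r":62,"zfv":34},{"g":20,"qrl":21,"rvu":91,"u":40,"w":66}],"qkg":37}
After op 18 (add /l/3 49): {"a":[[98,71,36,94],{"fpi":68,"ku":14,"pg":18,"woi":58,"znx":85},[33,75,64,51],[83,21]],"ge":4,"l":[94,{"r":62,"zfv":34},{"g":20,"qrl":21,"rvu":91,"u":40,"w":66},49],"qkg":37}
After op 19 (replace /l/3 43): {"a":[[98,71,36,94],{"fpi":68,"ku":14,"pg":18,"woi":58,"znx":85},[33,75,64,51],[83,21]],"ge":4,"l":[94,{"r":62,"zfv":34},{"g":20,"qrl":21,"rvu":91,"u":40,"w":66},43],"qkg":37}
After op 20 (remove /l/1): {"a":[[98,71,36,94],{"fpi":68,"ku":14,"pg":18,"woi":58,"znx":85},[33,75,64,51],[83,21]],"ge":4,"l":[94,{"g":20,"qrl":21,"rvu":91,"u":40,"w":66},43],"qkg":37}
After op 21 (replace /l 91): {"a":[[98,71,36,94],{"fpi":68,"ku":14,"pg":18,"woi":58,"znx":85},[33,75,64,51],[83,21]],"ge":4,"l":91,"qkg":37}
Value at /qkg: 37

Answer: 37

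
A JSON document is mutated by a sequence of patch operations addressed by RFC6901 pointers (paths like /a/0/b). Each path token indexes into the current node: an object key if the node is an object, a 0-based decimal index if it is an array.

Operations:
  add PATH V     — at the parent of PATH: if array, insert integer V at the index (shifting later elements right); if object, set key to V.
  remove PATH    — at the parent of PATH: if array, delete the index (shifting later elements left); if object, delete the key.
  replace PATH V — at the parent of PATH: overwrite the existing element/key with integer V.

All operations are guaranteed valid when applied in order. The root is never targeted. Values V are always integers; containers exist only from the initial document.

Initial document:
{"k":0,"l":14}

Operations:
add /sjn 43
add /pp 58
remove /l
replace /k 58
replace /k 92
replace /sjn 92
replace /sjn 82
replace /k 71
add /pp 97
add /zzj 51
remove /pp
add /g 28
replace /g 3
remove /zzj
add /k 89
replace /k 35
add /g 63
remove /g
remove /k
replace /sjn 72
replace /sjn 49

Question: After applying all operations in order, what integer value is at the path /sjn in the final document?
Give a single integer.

After op 1 (add /sjn 43): {"k":0,"l":14,"sjn":43}
After op 2 (add /pp 58): {"k":0,"l":14,"pp":58,"sjn":43}
After op 3 (remove /l): {"k":0,"pp":58,"sjn":43}
After op 4 (replace /k 58): {"k":58,"pp":58,"sjn":43}
After op 5 (replace /k 92): {"k":92,"pp":58,"sjn":43}
After op 6 (replace /sjn 92): {"k":92,"pp":58,"sjn":92}
After op 7 (replace /sjn 82): {"k":92,"pp":58,"sjn":82}
After op 8 (replace /k 71): {"k":71,"pp":58,"sjn":82}
After op 9 (add /pp 97): {"k":71,"pp":97,"sjn":82}
After op 10 (add /zzj 51): {"k":71,"pp":97,"sjn":82,"zzj":51}
After op 11 (remove /pp): {"k":71,"sjn":82,"zzj":51}
After op 12 (add /g 28): {"g":28,"k":71,"sjn":82,"zzj":51}
After op 13 (replace /g 3): {"g":3,"k":71,"sjn":82,"zzj":51}
After op 14 (remove /zzj): {"g":3,"k":71,"sjn":82}
After op 15 (add /k 89): {"g":3,"k":89,"sjn":82}
After op 16 (replace /k 35): {"g":3,"k":35,"sjn":82}
After op 17 (add /g 63): {"g":63,"k":35,"sjn":82}
After op 18 (remove /g): {"k":35,"sjn":82}
After op 19 (remove /k): {"sjn":82}
After op 20 (replace /sjn 72): {"sjn":72}
After op 21 (replace /sjn 49): {"sjn":49}
Value at /sjn: 49

Answer: 49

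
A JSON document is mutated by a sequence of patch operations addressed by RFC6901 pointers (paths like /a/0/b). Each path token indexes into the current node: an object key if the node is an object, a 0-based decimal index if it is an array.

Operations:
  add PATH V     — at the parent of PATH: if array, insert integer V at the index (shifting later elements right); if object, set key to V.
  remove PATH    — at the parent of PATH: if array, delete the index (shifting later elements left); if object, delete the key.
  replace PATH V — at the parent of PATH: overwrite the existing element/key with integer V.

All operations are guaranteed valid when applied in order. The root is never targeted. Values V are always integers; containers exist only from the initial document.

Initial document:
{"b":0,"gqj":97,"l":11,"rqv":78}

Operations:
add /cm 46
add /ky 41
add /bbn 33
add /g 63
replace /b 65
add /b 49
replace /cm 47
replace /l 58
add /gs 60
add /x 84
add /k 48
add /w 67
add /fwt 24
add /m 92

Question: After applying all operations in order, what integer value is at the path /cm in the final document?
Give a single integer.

Answer: 47

Derivation:
After op 1 (add /cm 46): {"b":0,"cm":46,"gqj":97,"l":11,"rqv":78}
After op 2 (add /ky 41): {"b":0,"cm":46,"gqj":97,"ky":41,"l":11,"rqv":78}
After op 3 (add /bbn 33): {"b":0,"bbn":33,"cm":46,"gqj":97,"ky":41,"l":11,"rqv":78}
After op 4 (add /g 63): {"b":0,"bbn":33,"cm":46,"g":63,"gqj":97,"ky":41,"l":11,"rqv":78}
After op 5 (replace /b 65): {"b":65,"bbn":33,"cm":46,"g":63,"gqj":97,"ky":41,"l":11,"rqv":78}
After op 6 (add /b 49): {"b":49,"bbn":33,"cm":46,"g":63,"gqj":97,"ky":41,"l":11,"rqv":78}
After op 7 (replace /cm 47): {"b":49,"bbn":33,"cm":47,"g":63,"gqj":97,"ky":41,"l":11,"rqv":78}
After op 8 (replace /l 58): {"b":49,"bbn":33,"cm":47,"g":63,"gqj":97,"ky":41,"l":58,"rqv":78}
After op 9 (add /gs 60): {"b":49,"bbn":33,"cm":47,"g":63,"gqj":97,"gs":60,"ky":41,"l":58,"rqv":78}
After op 10 (add /x 84): {"b":49,"bbn":33,"cm":47,"g":63,"gqj":97,"gs":60,"ky":41,"l":58,"rqv":78,"x":84}
After op 11 (add /k 48): {"b":49,"bbn":33,"cm":47,"g":63,"gqj":97,"gs":60,"k":48,"ky":41,"l":58,"rqv":78,"x":84}
After op 12 (add /w 67): {"b":49,"bbn":33,"cm":47,"g":63,"gqj":97,"gs":60,"k":48,"ky":41,"l":58,"rqv":78,"w":67,"x":84}
After op 13 (add /fwt 24): {"b":49,"bbn":33,"cm":47,"fwt":24,"g":63,"gqj":97,"gs":60,"k":48,"ky":41,"l":58,"rqv":78,"w":67,"x":84}
After op 14 (add /m 92): {"b":49,"bbn":33,"cm":47,"fwt":24,"g":63,"gqj":97,"gs":60,"k":48,"ky":41,"l":58,"m":92,"rqv":78,"w":67,"x":84}
Value at /cm: 47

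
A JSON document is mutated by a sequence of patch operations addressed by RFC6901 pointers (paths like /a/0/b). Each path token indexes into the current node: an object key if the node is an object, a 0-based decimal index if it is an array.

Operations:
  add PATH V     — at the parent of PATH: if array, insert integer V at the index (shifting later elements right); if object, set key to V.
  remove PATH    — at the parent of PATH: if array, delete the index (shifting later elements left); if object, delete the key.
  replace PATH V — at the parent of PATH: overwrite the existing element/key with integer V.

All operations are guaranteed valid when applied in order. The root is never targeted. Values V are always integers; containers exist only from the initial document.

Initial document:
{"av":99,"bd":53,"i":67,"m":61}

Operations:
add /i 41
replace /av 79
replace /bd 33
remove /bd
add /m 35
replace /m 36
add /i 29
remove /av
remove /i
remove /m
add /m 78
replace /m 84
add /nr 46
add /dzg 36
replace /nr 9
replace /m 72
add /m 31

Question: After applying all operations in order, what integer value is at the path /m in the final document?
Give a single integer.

Answer: 31

Derivation:
After op 1 (add /i 41): {"av":99,"bd":53,"i":41,"m":61}
After op 2 (replace /av 79): {"av":79,"bd":53,"i":41,"m":61}
After op 3 (replace /bd 33): {"av":79,"bd":33,"i":41,"m":61}
After op 4 (remove /bd): {"av":79,"i":41,"m":61}
After op 5 (add /m 35): {"av":79,"i":41,"m":35}
After op 6 (replace /m 36): {"av":79,"i":41,"m":36}
After op 7 (add /i 29): {"av":79,"i":29,"m":36}
After op 8 (remove /av): {"i":29,"m":36}
After op 9 (remove /i): {"m":36}
After op 10 (remove /m): {}
After op 11 (add /m 78): {"m":78}
After op 12 (replace /m 84): {"m":84}
After op 13 (add /nr 46): {"m":84,"nr":46}
After op 14 (add /dzg 36): {"dzg":36,"m":84,"nr":46}
After op 15 (replace /nr 9): {"dzg":36,"m":84,"nr":9}
After op 16 (replace /m 72): {"dzg":36,"m":72,"nr":9}
After op 17 (add /m 31): {"dzg":36,"m":31,"nr":9}
Value at /m: 31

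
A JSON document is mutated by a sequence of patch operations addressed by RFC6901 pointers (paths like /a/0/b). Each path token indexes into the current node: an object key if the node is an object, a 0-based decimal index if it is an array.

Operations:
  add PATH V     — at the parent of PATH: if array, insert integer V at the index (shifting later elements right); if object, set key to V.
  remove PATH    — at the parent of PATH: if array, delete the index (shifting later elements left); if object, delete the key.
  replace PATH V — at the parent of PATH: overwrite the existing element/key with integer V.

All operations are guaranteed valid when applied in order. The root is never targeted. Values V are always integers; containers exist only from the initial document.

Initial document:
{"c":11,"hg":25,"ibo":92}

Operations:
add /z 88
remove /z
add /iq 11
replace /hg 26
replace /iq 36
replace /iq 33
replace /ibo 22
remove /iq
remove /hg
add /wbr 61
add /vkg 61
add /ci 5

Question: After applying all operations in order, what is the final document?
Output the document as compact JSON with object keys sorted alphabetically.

Answer: {"c":11,"ci":5,"ibo":22,"vkg":61,"wbr":61}

Derivation:
After op 1 (add /z 88): {"c":11,"hg":25,"ibo":92,"z":88}
After op 2 (remove /z): {"c":11,"hg":25,"ibo":92}
After op 3 (add /iq 11): {"c":11,"hg":25,"ibo":92,"iq":11}
After op 4 (replace /hg 26): {"c":11,"hg":26,"ibo":92,"iq":11}
After op 5 (replace /iq 36): {"c":11,"hg":26,"ibo":92,"iq":36}
After op 6 (replace /iq 33): {"c":11,"hg":26,"ibo":92,"iq":33}
After op 7 (replace /ibo 22): {"c":11,"hg":26,"ibo":22,"iq":33}
After op 8 (remove /iq): {"c":11,"hg":26,"ibo":22}
After op 9 (remove /hg): {"c":11,"ibo":22}
After op 10 (add /wbr 61): {"c":11,"ibo":22,"wbr":61}
After op 11 (add /vkg 61): {"c":11,"ibo":22,"vkg":61,"wbr":61}
After op 12 (add /ci 5): {"c":11,"ci":5,"ibo":22,"vkg":61,"wbr":61}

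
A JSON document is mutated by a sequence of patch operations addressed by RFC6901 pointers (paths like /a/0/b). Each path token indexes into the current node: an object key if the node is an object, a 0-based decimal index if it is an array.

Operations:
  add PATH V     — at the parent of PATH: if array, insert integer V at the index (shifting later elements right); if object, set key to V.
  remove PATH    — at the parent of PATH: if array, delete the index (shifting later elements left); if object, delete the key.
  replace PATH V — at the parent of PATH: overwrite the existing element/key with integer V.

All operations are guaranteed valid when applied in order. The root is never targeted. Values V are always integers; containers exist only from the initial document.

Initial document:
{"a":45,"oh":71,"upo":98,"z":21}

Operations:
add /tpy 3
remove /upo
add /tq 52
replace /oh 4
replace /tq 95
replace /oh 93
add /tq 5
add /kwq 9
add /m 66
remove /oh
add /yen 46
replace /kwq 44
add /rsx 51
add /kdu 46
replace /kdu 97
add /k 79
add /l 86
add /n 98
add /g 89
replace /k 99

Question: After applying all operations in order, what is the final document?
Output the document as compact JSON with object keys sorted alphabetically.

After op 1 (add /tpy 3): {"a":45,"oh":71,"tpy":3,"upo":98,"z":21}
After op 2 (remove /upo): {"a":45,"oh":71,"tpy":3,"z":21}
After op 3 (add /tq 52): {"a":45,"oh":71,"tpy":3,"tq":52,"z":21}
After op 4 (replace /oh 4): {"a":45,"oh":4,"tpy":3,"tq":52,"z":21}
After op 5 (replace /tq 95): {"a":45,"oh":4,"tpy":3,"tq":95,"z":21}
After op 6 (replace /oh 93): {"a":45,"oh":93,"tpy":3,"tq":95,"z":21}
After op 7 (add /tq 5): {"a":45,"oh":93,"tpy":3,"tq":5,"z":21}
After op 8 (add /kwq 9): {"a":45,"kwq":9,"oh":93,"tpy":3,"tq":5,"z":21}
After op 9 (add /m 66): {"a":45,"kwq":9,"m":66,"oh":93,"tpy":3,"tq":5,"z":21}
After op 10 (remove /oh): {"a":45,"kwq":9,"m":66,"tpy":3,"tq":5,"z":21}
After op 11 (add /yen 46): {"a":45,"kwq":9,"m":66,"tpy":3,"tq":5,"yen":46,"z":21}
After op 12 (replace /kwq 44): {"a":45,"kwq":44,"m":66,"tpy":3,"tq":5,"yen":46,"z":21}
After op 13 (add /rsx 51): {"a":45,"kwq":44,"m":66,"rsx":51,"tpy":3,"tq":5,"yen":46,"z":21}
After op 14 (add /kdu 46): {"a":45,"kdu":46,"kwq":44,"m":66,"rsx":51,"tpy":3,"tq":5,"yen":46,"z":21}
After op 15 (replace /kdu 97): {"a":45,"kdu":97,"kwq":44,"m":66,"rsx":51,"tpy":3,"tq":5,"yen":46,"z":21}
After op 16 (add /k 79): {"a":45,"k":79,"kdu":97,"kwq":44,"m":66,"rsx":51,"tpy":3,"tq":5,"yen":46,"z":21}
After op 17 (add /l 86): {"a":45,"k":79,"kdu":97,"kwq":44,"l":86,"m":66,"rsx":51,"tpy":3,"tq":5,"yen":46,"z":21}
After op 18 (add /n 98): {"a":45,"k":79,"kdu":97,"kwq":44,"l":86,"m":66,"n":98,"rsx":51,"tpy":3,"tq":5,"yen":46,"z":21}
After op 19 (add /g 89): {"a":45,"g":89,"k":79,"kdu":97,"kwq":44,"l":86,"m":66,"n":98,"rsx":51,"tpy":3,"tq":5,"yen":46,"z":21}
After op 20 (replace /k 99): {"a":45,"g":89,"k":99,"kdu":97,"kwq":44,"l":86,"m":66,"n":98,"rsx":51,"tpy":3,"tq":5,"yen":46,"z":21}

Answer: {"a":45,"g":89,"k":99,"kdu":97,"kwq":44,"l":86,"m":66,"n":98,"rsx":51,"tpy":3,"tq":5,"yen":46,"z":21}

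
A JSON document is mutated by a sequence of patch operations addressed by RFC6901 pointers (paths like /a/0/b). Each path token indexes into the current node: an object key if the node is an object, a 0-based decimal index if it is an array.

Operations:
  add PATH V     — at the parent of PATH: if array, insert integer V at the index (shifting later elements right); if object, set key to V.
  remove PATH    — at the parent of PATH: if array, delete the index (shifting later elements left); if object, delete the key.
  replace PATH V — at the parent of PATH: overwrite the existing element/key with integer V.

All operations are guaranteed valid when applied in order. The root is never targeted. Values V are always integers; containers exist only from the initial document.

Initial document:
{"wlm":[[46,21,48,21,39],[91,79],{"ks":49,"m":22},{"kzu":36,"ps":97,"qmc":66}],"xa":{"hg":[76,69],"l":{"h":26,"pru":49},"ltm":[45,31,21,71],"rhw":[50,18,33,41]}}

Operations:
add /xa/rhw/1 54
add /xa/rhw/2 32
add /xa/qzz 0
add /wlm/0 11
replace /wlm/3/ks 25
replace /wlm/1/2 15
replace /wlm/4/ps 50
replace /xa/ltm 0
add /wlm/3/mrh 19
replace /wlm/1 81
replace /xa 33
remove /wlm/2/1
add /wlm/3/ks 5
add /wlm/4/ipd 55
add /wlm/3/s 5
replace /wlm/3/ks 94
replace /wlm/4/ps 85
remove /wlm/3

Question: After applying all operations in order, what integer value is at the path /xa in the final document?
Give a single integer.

After op 1 (add /xa/rhw/1 54): {"wlm":[[46,21,48,21,39],[91,79],{"ks":49,"m":22},{"kzu":36,"ps":97,"qmc":66}],"xa":{"hg":[76,69],"l":{"h":26,"pru":49},"ltm":[45,31,21,71],"rhw":[50,54,18,33,41]}}
After op 2 (add /xa/rhw/2 32): {"wlm":[[46,21,48,21,39],[91,79],{"ks":49,"m":22},{"kzu":36,"ps":97,"qmc":66}],"xa":{"hg":[76,69],"l":{"h":26,"pru":49},"ltm":[45,31,21,71],"rhw":[50,54,32,18,33,41]}}
After op 3 (add /xa/qzz 0): {"wlm":[[46,21,48,21,39],[91,79],{"ks":49,"m":22},{"kzu":36,"ps":97,"qmc":66}],"xa":{"hg":[76,69],"l":{"h":26,"pru":49},"ltm":[45,31,21,71],"qzz":0,"rhw":[50,54,32,18,33,41]}}
After op 4 (add /wlm/0 11): {"wlm":[11,[46,21,48,21,39],[91,79],{"ks":49,"m":22},{"kzu":36,"ps":97,"qmc":66}],"xa":{"hg":[76,69],"l":{"h":26,"pru":49},"ltm":[45,31,21,71],"qzz":0,"rhw":[50,54,32,18,33,41]}}
After op 5 (replace /wlm/3/ks 25): {"wlm":[11,[46,21,48,21,39],[91,79],{"ks":25,"m":22},{"kzu":36,"ps":97,"qmc":66}],"xa":{"hg":[76,69],"l":{"h":26,"pru":49},"ltm":[45,31,21,71],"qzz":0,"rhw":[50,54,32,18,33,41]}}
After op 6 (replace /wlm/1/2 15): {"wlm":[11,[46,21,15,21,39],[91,79],{"ks":25,"m":22},{"kzu":36,"ps":97,"qmc":66}],"xa":{"hg":[76,69],"l":{"h":26,"pru":49},"ltm":[45,31,21,71],"qzz":0,"rhw":[50,54,32,18,33,41]}}
After op 7 (replace /wlm/4/ps 50): {"wlm":[11,[46,21,15,21,39],[91,79],{"ks":25,"m":22},{"kzu":36,"ps":50,"qmc":66}],"xa":{"hg":[76,69],"l":{"h":26,"pru":49},"ltm":[45,31,21,71],"qzz":0,"rhw":[50,54,32,18,33,41]}}
After op 8 (replace /xa/ltm 0): {"wlm":[11,[46,21,15,21,39],[91,79],{"ks":25,"m":22},{"kzu":36,"ps":50,"qmc":66}],"xa":{"hg":[76,69],"l":{"h":26,"pru":49},"ltm":0,"qzz":0,"rhw":[50,54,32,18,33,41]}}
After op 9 (add /wlm/3/mrh 19): {"wlm":[11,[46,21,15,21,39],[91,79],{"ks":25,"m":22,"mrh":19},{"kzu":36,"ps":50,"qmc":66}],"xa":{"hg":[76,69],"l":{"h":26,"pru":49},"ltm":0,"qzz":0,"rhw":[50,54,32,18,33,41]}}
After op 10 (replace /wlm/1 81): {"wlm":[11,81,[91,79],{"ks":25,"m":22,"mrh":19},{"kzu":36,"ps":50,"qmc":66}],"xa":{"hg":[76,69],"l":{"h":26,"pru":49},"ltm":0,"qzz":0,"rhw":[50,54,32,18,33,41]}}
After op 11 (replace /xa 33): {"wlm":[11,81,[91,79],{"ks":25,"m":22,"mrh":19},{"kzu":36,"ps":50,"qmc":66}],"xa":33}
After op 12 (remove /wlm/2/1): {"wlm":[11,81,[91],{"ks":25,"m":22,"mrh":19},{"kzu":36,"ps":50,"qmc":66}],"xa":33}
After op 13 (add /wlm/3/ks 5): {"wlm":[11,81,[91],{"ks":5,"m":22,"mrh":19},{"kzu":36,"ps":50,"qmc":66}],"xa":33}
After op 14 (add /wlm/4/ipd 55): {"wlm":[11,81,[91],{"ks":5,"m":22,"mrh":19},{"ipd":55,"kzu":36,"ps":50,"qmc":66}],"xa":33}
After op 15 (add /wlm/3/s 5): {"wlm":[11,81,[91],{"ks":5,"m":22,"mrh":19,"s":5},{"ipd":55,"kzu":36,"ps":50,"qmc":66}],"xa":33}
After op 16 (replace /wlm/3/ks 94): {"wlm":[11,81,[91],{"ks":94,"m":22,"mrh":19,"s":5},{"ipd":55,"kzu":36,"ps":50,"qmc":66}],"xa":33}
After op 17 (replace /wlm/4/ps 85): {"wlm":[11,81,[91],{"ks":94,"m":22,"mrh":19,"s":5},{"ipd":55,"kzu":36,"ps":85,"qmc":66}],"xa":33}
After op 18 (remove /wlm/3): {"wlm":[11,81,[91],{"ipd":55,"kzu":36,"ps":85,"qmc":66}],"xa":33}
Value at /xa: 33

Answer: 33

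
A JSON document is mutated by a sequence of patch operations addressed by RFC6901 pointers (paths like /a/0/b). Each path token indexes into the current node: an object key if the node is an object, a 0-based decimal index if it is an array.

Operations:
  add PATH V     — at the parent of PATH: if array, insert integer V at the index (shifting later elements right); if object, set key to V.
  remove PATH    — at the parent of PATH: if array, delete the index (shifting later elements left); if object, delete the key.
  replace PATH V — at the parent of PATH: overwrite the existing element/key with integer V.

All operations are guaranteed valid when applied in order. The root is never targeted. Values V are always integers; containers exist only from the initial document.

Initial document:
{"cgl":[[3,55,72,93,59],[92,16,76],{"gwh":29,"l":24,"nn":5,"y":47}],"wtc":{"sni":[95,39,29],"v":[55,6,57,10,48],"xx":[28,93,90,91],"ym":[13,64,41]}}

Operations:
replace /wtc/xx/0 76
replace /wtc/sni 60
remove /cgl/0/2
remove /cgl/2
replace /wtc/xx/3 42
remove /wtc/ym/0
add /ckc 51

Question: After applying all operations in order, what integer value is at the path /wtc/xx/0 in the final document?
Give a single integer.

After op 1 (replace /wtc/xx/0 76): {"cgl":[[3,55,72,93,59],[92,16,76],{"gwh":29,"l":24,"nn":5,"y":47}],"wtc":{"sni":[95,39,29],"v":[55,6,57,10,48],"xx":[76,93,90,91],"ym":[13,64,41]}}
After op 2 (replace /wtc/sni 60): {"cgl":[[3,55,72,93,59],[92,16,76],{"gwh":29,"l":24,"nn":5,"y":47}],"wtc":{"sni":60,"v":[55,6,57,10,48],"xx":[76,93,90,91],"ym":[13,64,41]}}
After op 3 (remove /cgl/0/2): {"cgl":[[3,55,93,59],[92,16,76],{"gwh":29,"l":24,"nn":5,"y":47}],"wtc":{"sni":60,"v":[55,6,57,10,48],"xx":[76,93,90,91],"ym":[13,64,41]}}
After op 4 (remove /cgl/2): {"cgl":[[3,55,93,59],[92,16,76]],"wtc":{"sni":60,"v":[55,6,57,10,48],"xx":[76,93,90,91],"ym":[13,64,41]}}
After op 5 (replace /wtc/xx/3 42): {"cgl":[[3,55,93,59],[92,16,76]],"wtc":{"sni":60,"v":[55,6,57,10,48],"xx":[76,93,90,42],"ym":[13,64,41]}}
After op 6 (remove /wtc/ym/0): {"cgl":[[3,55,93,59],[92,16,76]],"wtc":{"sni":60,"v":[55,6,57,10,48],"xx":[76,93,90,42],"ym":[64,41]}}
After op 7 (add /ckc 51): {"cgl":[[3,55,93,59],[92,16,76]],"ckc":51,"wtc":{"sni":60,"v":[55,6,57,10,48],"xx":[76,93,90,42],"ym":[64,41]}}
Value at /wtc/xx/0: 76

Answer: 76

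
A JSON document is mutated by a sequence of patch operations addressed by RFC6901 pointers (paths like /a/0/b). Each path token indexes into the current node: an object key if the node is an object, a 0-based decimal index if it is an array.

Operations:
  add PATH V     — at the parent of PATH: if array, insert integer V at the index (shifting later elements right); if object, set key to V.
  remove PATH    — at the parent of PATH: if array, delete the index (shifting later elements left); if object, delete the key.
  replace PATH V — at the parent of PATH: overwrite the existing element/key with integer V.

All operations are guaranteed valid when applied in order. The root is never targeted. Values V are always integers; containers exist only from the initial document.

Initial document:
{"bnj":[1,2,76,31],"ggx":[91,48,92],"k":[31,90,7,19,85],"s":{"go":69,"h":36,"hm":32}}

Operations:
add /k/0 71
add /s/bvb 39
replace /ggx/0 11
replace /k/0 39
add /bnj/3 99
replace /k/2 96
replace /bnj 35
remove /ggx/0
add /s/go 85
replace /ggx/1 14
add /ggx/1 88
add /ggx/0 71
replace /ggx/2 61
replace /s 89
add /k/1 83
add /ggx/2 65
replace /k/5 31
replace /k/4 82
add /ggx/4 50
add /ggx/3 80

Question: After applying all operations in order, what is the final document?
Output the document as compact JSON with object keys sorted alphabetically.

After op 1 (add /k/0 71): {"bnj":[1,2,76,31],"ggx":[91,48,92],"k":[71,31,90,7,19,85],"s":{"go":69,"h":36,"hm":32}}
After op 2 (add /s/bvb 39): {"bnj":[1,2,76,31],"ggx":[91,48,92],"k":[71,31,90,7,19,85],"s":{"bvb":39,"go":69,"h":36,"hm":32}}
After op 3 (replace /ggx/0 11): {"bnj":[1,2,76,31],"ggx":[11,48,92],"k":[71,31,90,7,19,85],"s":{"bvb":39,"go":69,"h":36,"hm":32}}
After op 4 (replace /k/0 39): {"bnj":[1,2,76,31],"ggx":[11,48,92],"k":[39,31,90,7,19,85],"s":{"bvb":39,"go":69,"h":36,"hm":32}}
After op 5 (add /bnj/3 99): {"bnj":[1,2,76,99,31],"ggx":[11,48,92],"k":[39,31,90,7,19,85],"s":{"bvb":39,"go":69,"h":36,"hm":32}}
After op 6 (replace /k/2 96): {"bnj":[1,2,76,99,31],"ggx":[11,48,92],"k":[39,31,96,7,19,85],"s":{"bvb":39,"go":69,"h":36,"hm":32}}
After op 7 (replace /bnj 35): {"bnj":35,"ggx":[11,48,92],"k":[39,31,96,7,19,85],"s":{"bvb":39,"go":69,"h":36,"hm":32}}
After op 8 (remove /ggx/0): {"bnj":35,"ggx":[48,92],"k":[39,31,96,7,19,85],"s":{"bvb":39,"go":69,"h":36,"hm":32}}
After op 9 (add /s/go 85): {"bnj":35,"ggx":[48,92],"k":[39,31,96,7,19,85],"s":{"bvb":39,"go":85,"h":36,"hm":32}}
After op 10 (replace /ggx/1 14): {"bnj":35,"ggx":[48,14],"k":[39,31,96,7,19,85],"s":{"bvb":39,"go":85,"h":36,"hm":32}}
After op 11 (add /ggx/1 88): {"bnj":35,"ggx":[48,88,14],"k":[39,31,96,7,19,85],"s":{"bvb":39,"go":85,"h":36,"hm":32}}
After op 12 (add /ggx/0 71): {"bnj":35,"ggx":[71,48,88,14],"k":[39,31,96,7,19,85],"s":{"bvb":39,"go":85,"h":36,"hm":32}}
After op 13 (replace /ggx/2 61): {"bnj":35,"ggx":[71,48,61,14],"k":[39,31,96,7,19,85],"s":{"bvb":39,"go":85,"h":36,"hm":32}}
After op 14 (replace /s 89): {"bnj":35,"ggx":[71,48,61,14],"k":[39,31,96,7,19,85],"s":89}
After op 15 (add /k/1 83): {"bnj":35,"ggx":[71,48,61,14],"k":[39,83,31,96,7,19,85],"s":89}
After op 16 (add /ggx/2 65): {"bnj":35,"ggx":[71,48,65,61,14],"k":[39,83,31,96,7,19,85],"s":89}
After op 17 (replace /k/5 31): {"bnj":35,"ggx":[71,48,65,61,14],"k":[39,83,31,96,7,31,85],"s":89}
After op 18 (replace /k/4 82): {"bnj":35,"ggx":[71,48,65,61,14],"k":[39,83,31,96,82,31,85],"s":89}
After op 19 (add /ggx/4 50): {"bnj":35,"ggx":[71,48,65,61,50,14],"k":[39,83,31,96,82,31,85],"s":89}
After op 20 (add /ggx/3 80): {"bnj":35,"ggx":[71,48,65,80,61,50,14],"k":[39,83,31,96,82,31,85],"s":89}

Answer: {"bnj":35,"ggx":[71,48,65,80,61,50,14],"k":[39,83,31,96,82,31,85],"s":89}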